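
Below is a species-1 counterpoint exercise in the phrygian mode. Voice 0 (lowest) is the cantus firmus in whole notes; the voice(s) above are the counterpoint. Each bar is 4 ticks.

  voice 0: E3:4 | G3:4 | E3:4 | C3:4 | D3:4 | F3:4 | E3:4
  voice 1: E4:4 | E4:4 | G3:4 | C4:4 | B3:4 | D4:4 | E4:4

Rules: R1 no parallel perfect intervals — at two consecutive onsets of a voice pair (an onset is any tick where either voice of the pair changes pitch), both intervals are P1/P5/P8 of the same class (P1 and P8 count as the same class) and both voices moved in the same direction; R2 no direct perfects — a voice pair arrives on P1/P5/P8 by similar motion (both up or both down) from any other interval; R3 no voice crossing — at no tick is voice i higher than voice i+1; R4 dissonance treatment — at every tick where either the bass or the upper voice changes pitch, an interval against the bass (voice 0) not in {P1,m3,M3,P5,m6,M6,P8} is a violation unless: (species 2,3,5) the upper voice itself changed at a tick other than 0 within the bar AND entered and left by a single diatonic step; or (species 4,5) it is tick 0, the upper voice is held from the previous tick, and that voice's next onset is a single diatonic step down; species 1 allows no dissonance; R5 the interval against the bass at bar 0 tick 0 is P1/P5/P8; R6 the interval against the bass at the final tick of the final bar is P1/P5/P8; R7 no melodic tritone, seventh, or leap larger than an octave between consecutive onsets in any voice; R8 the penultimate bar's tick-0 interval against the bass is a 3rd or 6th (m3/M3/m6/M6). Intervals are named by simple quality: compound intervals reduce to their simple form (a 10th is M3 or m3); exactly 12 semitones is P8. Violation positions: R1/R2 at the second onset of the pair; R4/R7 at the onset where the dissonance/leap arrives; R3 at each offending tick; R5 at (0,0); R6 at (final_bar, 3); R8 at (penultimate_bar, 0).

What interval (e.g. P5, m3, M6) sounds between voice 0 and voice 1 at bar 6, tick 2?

voice 0=E3 voice 1=E4 -> P8

P8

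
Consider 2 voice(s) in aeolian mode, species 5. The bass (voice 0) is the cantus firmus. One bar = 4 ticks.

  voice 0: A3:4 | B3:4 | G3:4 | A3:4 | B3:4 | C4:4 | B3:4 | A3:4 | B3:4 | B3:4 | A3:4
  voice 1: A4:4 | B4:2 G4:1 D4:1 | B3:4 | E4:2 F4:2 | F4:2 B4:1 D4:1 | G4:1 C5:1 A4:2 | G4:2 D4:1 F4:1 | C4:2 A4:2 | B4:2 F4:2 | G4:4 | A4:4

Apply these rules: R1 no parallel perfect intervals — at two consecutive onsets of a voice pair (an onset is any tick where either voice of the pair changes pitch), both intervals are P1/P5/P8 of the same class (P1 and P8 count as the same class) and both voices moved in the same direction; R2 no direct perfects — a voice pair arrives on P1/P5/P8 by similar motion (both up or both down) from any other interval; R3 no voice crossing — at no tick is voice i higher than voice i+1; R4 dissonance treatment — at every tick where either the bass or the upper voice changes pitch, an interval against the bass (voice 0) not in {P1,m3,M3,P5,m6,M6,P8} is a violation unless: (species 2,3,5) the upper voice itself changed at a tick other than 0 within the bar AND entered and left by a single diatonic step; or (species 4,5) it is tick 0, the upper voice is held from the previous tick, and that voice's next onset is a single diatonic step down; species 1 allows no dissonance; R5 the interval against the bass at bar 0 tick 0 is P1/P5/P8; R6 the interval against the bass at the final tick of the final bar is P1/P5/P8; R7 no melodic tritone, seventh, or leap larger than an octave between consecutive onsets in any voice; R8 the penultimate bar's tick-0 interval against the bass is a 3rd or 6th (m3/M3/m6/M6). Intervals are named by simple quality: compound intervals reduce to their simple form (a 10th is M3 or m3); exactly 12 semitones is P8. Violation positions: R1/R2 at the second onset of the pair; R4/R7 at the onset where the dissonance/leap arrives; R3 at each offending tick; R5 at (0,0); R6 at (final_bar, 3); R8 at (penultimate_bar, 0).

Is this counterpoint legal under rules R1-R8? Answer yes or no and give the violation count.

bar 0: v0=A3 v1=A4 (P8)
bar 1: v0=B3 v1=B4 (P8)
bar 2: v0=G3 v1=B3 (M3)
bar 3: v0=A3 v1=E4 (P5)
bar 4: v0=B3 v1=F4 (TT)
bar 5: v0=C4 v1=G4 (P5)
bar 6: v0=B3 v1=G4 (m6)
bar 7: v0=A3 v1=C4 (m3)
bar 8: v0=B3 v1=B4 (P8)
bar 9: v0=B3 v1=G4 (m6)
bar 10: v0=A3 v1=A4 (P8)
  R1 @ bar1.0: A3/A4 P8 -> B3/B4 P8 similar
  R2 @ bar3.0: G3/B3 M3 -> A3/E4 P5 similar
  R4 @ bar4.0: B3/F4 TT untreated
  R7 @ bar4.2: F4->B4 leap 6st
  R2 @ bar5.0: B3/D4 m3 -> C4/G4 P5 similar
  R4 @ bar6.3: B3/F4 TT untreated
  R1 @ bar8.0: A3/A4 P8 -> B3/B4 P8 similar
  R4 @ bar8.2: B3/F4 TT untreated
  R7 @ bar8.2: B4->F4 leap 6st

No (9 violations)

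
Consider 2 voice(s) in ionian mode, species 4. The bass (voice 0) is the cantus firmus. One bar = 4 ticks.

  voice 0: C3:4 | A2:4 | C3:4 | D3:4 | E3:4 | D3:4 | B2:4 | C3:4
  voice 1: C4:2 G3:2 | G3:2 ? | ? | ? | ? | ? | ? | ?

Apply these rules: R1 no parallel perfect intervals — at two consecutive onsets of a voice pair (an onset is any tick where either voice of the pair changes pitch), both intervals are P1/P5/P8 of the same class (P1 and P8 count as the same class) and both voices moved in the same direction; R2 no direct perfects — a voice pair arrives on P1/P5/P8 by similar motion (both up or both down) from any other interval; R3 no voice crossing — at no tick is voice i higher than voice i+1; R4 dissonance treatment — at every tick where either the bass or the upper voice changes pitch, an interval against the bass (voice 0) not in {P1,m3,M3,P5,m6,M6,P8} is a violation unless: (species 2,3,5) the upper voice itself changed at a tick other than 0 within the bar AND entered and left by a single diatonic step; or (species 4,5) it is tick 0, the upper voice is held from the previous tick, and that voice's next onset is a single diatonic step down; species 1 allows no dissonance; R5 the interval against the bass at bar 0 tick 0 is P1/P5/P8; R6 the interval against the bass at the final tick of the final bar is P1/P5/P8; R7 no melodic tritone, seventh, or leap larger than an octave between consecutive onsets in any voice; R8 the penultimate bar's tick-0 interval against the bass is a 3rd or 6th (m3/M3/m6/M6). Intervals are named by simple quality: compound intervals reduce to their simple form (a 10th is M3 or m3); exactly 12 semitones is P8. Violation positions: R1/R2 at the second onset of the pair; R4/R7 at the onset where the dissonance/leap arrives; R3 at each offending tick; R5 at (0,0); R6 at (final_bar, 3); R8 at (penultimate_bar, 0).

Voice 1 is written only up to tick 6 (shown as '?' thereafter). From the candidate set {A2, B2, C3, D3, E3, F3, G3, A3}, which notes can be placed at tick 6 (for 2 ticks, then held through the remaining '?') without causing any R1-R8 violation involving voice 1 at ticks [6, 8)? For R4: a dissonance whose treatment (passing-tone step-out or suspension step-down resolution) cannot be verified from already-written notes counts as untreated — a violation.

{A3, C3, E3, F3, G3}

A2: violates R7
B2: violates R4
C3: legal
D3: violates R4
E3: legal
F3: legal
G3: legal
A3: legal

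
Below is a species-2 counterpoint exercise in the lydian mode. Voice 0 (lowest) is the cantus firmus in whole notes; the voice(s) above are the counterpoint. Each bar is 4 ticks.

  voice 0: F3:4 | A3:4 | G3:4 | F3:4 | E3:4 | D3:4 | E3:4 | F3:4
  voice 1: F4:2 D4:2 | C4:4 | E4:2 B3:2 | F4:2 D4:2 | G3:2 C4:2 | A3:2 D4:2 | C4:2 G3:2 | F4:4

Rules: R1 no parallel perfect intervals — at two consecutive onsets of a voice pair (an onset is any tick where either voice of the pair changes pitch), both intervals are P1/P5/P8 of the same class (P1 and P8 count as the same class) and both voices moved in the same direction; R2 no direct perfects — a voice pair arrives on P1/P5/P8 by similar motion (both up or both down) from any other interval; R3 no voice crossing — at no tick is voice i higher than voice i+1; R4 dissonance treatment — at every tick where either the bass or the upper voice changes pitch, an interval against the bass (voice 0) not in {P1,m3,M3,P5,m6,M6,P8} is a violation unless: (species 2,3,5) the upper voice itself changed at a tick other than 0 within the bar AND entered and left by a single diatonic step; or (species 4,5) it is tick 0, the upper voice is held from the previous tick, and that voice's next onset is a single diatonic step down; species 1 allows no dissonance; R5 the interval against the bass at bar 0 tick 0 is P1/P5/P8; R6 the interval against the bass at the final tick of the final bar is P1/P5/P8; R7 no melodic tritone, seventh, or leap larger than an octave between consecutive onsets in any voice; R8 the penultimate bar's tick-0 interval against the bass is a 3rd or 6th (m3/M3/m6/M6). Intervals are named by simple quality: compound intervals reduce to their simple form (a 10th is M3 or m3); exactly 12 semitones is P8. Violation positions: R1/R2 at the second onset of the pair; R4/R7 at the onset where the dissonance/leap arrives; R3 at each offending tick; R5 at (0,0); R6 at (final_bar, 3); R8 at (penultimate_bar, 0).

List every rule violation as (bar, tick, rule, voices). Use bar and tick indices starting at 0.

(3, 0, R7, (1,))
(5, 0, R2, (0, 1))
(7, 0, R2, (0, 1))
(7, 0, R7, (1,))

bar 0: v0=F3 v1=F4 downbeat P8
bar 1: v0=A3 v1=C4 downbeat m3
bar 2: v0=G3 v1=E4 downbeat M6
bar 3: v0=F3 v1=F4 downbeat P8
bar 4: v0=E3 v1=G3 downbeat m3
bar 5: v0=D3 v1=A3 downbeat P5
bar 6: v0=E3 v1=C4 downbeat m6
bar 7: v0=F3 v1=F4 downbeat P8
  -> R7 @ bar 3 tick 0 v(1,): B3->F4 leap 6st
  -> R2 @ bar 5 tick 0 v(0, 1): E3/C4 m6 -> D3/A3 P5 similar
  -> R2 @ bar 7 tick 0 v(0, 1): E3/G3 m3 -> F3/F4 P8 similar
  -> R7 @ bar 7 tick 0 v(1,): G3->F4 leap 10st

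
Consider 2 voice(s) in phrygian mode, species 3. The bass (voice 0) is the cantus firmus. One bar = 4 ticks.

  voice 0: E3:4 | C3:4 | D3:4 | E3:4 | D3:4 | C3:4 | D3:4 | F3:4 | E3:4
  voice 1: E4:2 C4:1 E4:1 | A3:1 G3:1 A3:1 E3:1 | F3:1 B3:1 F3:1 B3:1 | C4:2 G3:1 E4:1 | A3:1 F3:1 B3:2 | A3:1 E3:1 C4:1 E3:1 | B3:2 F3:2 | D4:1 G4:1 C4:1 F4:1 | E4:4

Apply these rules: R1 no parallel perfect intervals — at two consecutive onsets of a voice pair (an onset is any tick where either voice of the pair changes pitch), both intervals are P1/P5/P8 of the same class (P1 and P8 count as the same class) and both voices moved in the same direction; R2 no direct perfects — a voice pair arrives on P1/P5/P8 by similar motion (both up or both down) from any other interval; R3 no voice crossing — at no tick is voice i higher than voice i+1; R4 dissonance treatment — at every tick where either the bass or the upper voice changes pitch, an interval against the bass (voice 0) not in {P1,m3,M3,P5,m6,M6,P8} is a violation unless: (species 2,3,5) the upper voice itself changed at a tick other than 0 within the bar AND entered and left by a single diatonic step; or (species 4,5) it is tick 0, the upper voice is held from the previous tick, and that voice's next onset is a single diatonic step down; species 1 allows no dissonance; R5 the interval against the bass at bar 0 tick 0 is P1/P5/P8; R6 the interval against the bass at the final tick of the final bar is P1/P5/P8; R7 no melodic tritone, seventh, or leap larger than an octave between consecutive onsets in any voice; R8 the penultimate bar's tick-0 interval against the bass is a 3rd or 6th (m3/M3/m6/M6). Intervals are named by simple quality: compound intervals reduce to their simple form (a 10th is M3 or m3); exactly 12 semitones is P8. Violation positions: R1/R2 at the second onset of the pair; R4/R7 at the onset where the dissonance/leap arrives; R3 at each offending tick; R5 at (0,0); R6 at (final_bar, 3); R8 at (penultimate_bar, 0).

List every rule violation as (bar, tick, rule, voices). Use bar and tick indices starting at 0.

(2, 1, R7, (1,))
(2, 2, R7, (1,))
(2, 3, R7, (1,))
(4, 0, R2, (0, 1))
(4, 2, R7, (1,))
(6, 2, R7, (1,))
(7, 1, R4, (0, 1))
(8, 0, R1, (0, 1))

bar 0: v0=E3 v1=E4 downbeat P8
bar 1: v0=C3 v1=A3 downbeat M6
bar 2: v0=D3 v1=F3 downbeat m3
bar 3: v0=E3 v1=C4 downbeat m6
bar 4: v0=D3 v1=A3 downbeat P5
bar 5: v0=C3 v1=A3 downbeat M6
bar 6: v0=D3 v1=B3 downbeat M6
bar 7: v0=F3 v1=D4 downbeat M6
bar 8: v0=E3 v1=E4 downbeat P8
  -> R7 @ bar 2 tick 1 v(1,): F3->B3 leap 6st
  -> R7 @ bar 2 tick 2 v(1,): B3->F3 leap 6st
  -> R7 @ bar 2 tick 3 v(1,): F3->B3 leap 6st
  -> R2 @ bar 4 tick 0 v(0, 1): E3/E4 P8 -> D3/A3 P5 similar
  -> R7 @ bar 4 tick 2 v(1,): F3->B3 leap 6st
  -> R7 @ bar 6 tick 2 v(1,): B3->F3 leap 6st
  -> R4 @ bar 7 tick 1 v(0, 1): F3/G4 M2 untreated
  -> R1 @ bar 8 tick 0 v(0, 1): F3/F4 P8 -> E3/E4 P8 similar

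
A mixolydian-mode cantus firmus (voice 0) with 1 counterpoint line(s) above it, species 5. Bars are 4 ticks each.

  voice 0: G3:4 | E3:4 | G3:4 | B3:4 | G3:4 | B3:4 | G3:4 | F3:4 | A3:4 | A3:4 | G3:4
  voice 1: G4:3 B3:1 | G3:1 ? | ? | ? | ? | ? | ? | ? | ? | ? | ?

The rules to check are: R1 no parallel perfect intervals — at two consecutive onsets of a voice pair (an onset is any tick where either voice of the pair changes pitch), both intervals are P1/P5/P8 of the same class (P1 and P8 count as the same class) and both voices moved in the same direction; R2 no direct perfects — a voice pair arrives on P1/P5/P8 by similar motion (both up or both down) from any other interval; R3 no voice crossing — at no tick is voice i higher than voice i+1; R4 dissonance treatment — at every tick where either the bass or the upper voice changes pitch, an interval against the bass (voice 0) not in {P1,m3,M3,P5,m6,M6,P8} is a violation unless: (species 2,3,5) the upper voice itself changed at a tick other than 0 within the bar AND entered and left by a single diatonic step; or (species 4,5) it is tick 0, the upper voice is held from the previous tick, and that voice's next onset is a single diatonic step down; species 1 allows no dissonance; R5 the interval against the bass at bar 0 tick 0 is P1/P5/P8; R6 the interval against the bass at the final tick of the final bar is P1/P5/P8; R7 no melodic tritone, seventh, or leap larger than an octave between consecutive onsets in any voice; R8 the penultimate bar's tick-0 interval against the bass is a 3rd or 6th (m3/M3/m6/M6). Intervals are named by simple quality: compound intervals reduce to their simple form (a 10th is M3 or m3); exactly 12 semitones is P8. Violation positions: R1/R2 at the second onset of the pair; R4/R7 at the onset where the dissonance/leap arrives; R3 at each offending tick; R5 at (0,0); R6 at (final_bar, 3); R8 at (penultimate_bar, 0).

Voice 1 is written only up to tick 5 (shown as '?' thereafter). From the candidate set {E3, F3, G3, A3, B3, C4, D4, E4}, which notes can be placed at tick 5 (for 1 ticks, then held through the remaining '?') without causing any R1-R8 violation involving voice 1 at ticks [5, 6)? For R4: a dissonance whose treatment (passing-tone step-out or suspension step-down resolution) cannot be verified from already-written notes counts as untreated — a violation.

E3: legal
F3: violates R4
G3: legal
A3: violates R4
B3: legal
C4: legal
D4: violates R4
E4: legal

{B3, C4, E3, E4, G3}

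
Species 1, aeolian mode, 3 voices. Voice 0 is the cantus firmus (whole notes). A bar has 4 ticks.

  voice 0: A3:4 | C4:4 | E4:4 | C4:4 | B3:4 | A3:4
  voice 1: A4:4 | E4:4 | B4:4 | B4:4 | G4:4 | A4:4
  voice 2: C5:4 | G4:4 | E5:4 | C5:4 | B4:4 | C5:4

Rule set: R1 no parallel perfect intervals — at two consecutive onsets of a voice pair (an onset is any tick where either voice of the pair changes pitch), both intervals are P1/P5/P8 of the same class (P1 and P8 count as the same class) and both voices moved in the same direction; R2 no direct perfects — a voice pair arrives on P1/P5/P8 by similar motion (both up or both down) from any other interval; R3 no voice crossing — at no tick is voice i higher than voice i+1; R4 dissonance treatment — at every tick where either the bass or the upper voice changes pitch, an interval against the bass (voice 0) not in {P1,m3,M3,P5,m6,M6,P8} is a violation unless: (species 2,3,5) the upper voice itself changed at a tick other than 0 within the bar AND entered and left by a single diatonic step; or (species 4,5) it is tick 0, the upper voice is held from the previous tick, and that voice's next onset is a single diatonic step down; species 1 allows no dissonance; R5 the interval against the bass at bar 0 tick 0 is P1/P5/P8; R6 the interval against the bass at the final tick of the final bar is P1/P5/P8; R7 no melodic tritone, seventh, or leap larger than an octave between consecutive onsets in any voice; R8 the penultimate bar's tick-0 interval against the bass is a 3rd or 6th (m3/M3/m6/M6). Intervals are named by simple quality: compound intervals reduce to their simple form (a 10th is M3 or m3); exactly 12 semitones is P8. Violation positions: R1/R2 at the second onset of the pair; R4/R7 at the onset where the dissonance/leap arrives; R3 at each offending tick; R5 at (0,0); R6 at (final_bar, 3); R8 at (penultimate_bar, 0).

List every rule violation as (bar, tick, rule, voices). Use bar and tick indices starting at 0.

bar 0: v0=A3 v1=A4 v2=C5 downbeat m3
bar 1: v0=C4 v1=E4 v2=G4 downbeat P5
bar 2: v0=E4 v1=B4 v2=E5 downbeat P8
bar 3: v0=C4 v1=B4 v2=C5 downbeat P8
bar 4: v0=B3 v1=G4 v2=B4 downbeat P8
bar 5: v0=A3 v1=A4 v2=C5 downbeat m3
  -> R5 @ bar 0 tick 0 v(0, 2): opens on m3
  -> R2 @ bar 2 tick 0 v(0, 1): C4/E4 M3 -> E4/B4 P5 similar
  -> R2 @ bar 2 tick 0 v(0, 2): C4/G4 P5 -> E4/E5 P8 similar
  -> R1 @ bar 3 tick 0 v(0, 2): E4/E5 P8 -> C4/C5 P8 similar
  -> R4 @ bar 3 tick 0 v(0, 1): C4/B4 M7 untreated
  -> R1 @ bar 4 tick 0 v(0, 2): C4/C5 P8 -> B3/B4 P8 similar
  -> R8 @ bar 4 tick 0 v(0, 2): penult P8 not 3rd/6th
  -> R6 @ bar 5 tick 3 v(0, 2): closes on m3

(0, 0, R5, (0, 2))
(2, 0, R2, (0, 1))
(2, 0, R2, (0, 2))
(3, 0, R1, (0, 2))
(3, 0, R4, (0, 1))
(4, 0, R1, (0, 2))
(4, 0, R8, (0, 2))
(5, 3, R6, (0, 2))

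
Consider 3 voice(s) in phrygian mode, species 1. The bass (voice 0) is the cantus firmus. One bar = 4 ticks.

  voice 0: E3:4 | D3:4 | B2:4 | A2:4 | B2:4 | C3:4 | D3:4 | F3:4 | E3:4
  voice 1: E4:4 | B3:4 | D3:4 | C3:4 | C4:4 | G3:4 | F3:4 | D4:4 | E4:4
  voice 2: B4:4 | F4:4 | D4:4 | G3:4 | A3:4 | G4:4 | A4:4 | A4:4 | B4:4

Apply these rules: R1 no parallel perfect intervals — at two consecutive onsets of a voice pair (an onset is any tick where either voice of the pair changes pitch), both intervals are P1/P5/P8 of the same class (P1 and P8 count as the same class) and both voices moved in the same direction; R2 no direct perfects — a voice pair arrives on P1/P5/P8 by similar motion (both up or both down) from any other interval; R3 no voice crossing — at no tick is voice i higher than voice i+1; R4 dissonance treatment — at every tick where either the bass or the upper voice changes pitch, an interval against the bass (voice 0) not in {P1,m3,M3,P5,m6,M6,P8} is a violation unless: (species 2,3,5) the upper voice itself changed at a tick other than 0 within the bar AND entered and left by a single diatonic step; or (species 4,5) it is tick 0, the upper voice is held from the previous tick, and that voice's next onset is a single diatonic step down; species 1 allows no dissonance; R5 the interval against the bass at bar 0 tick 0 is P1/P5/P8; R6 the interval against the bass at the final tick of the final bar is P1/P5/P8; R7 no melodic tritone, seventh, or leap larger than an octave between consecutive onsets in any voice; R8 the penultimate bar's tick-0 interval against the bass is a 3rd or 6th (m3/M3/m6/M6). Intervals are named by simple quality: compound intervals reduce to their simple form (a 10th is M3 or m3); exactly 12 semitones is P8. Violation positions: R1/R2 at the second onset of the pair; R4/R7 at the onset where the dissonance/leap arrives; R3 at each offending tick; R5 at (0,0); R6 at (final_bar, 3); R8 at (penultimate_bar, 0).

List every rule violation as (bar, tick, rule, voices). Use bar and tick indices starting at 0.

bar 0: v0=E3 v1=E4 v2=B4 downbeat P5
bar 1: v0=D3 v1=B3 v2=F4 downbeat m3
bar 2: v0=B2 v1=D3 v2=D4 downbeat m3
bar 3: v0=A2 v1=C3 v2=G3 downbeat m7
bar 4: v0=B2 v1=C4 v2=A3 downbeat m7
bar 5: v0=C3 v1=G3 v2=G4 downbeat P5
bar 6: v0=D3 v1=F3 v2=A4 downbeat P5
bar 7: v0=F3 v1=D4 v2=A4 downbeat M3
bar 8: v0=E3 v1=E4 v2=B4 downbeat P5
  -> R7 @ bar 1 tick 0 v(2,): B4->F4 leap 6st
  -> R2 @ bar 2 tick 0 v(1, 2): B3/F4 TT -> D3/D4 P8 similar
  -> R2 @ bar 3 tick 0 v(1, 2): D3/D4 P8 -> C3/G3 P5 similar
  -> R4 @ bar 3 tick 0 v(0, 2): A2/G3 m7 untreated
  -> R3 @ bar 4 tick 0 v(1, 2): C4 above A3
  -> R4 @ bar 4 tick 0 v(0, 1): B2/C4 m2 untreated
  -> R4 @ bar 4 tick 0 v(0, 2): B2/A3 m7 untreated
  -> R3 @ bar 4 tick 1 v(1, 2): C4 above A3
  -> R3 @ bar 4 tick 2 v(1, 2): C4 above A3
  -> R3 @ bar 4 tick 3 v(1, 2): C4 above A3
  -> R2 @ bar 5 tick 0 v(0, 2): B2/A3 m7 -> C3/G4 P5 similar
  -> R7 @ bar 5 tick 0 v(2,): A3->G4 leap 10st
  -> R1 @ bar 6 tick 0 v(0, 2): C3/G4 P5 -> D3/A4 P5 similar
  -> R1 @ bar 8 tick 0 v(1, 2): D4/A4 P5 -> E4/B4 P5 similar

(1, 0, R7, (2,))
(2, 0, R2, (1, 2))
(3, 0, R2, (1, 2))
(3, 0, R4, (0, 2))
(4, 0, R3, (1, 2))
(4, 0, R4, (0, 1))
(4, 0, R4, (0, 2))
(4, 1, R3, (1, 2))
(4, 2, R3, (1, 2))
(4, 3, R3, (1, 2))
(5, 0, R2, (0, 2))
(5, 0, R7, (2,))
(6, 0, R1, (0, 2))
(8, 0, R1, (1, 2))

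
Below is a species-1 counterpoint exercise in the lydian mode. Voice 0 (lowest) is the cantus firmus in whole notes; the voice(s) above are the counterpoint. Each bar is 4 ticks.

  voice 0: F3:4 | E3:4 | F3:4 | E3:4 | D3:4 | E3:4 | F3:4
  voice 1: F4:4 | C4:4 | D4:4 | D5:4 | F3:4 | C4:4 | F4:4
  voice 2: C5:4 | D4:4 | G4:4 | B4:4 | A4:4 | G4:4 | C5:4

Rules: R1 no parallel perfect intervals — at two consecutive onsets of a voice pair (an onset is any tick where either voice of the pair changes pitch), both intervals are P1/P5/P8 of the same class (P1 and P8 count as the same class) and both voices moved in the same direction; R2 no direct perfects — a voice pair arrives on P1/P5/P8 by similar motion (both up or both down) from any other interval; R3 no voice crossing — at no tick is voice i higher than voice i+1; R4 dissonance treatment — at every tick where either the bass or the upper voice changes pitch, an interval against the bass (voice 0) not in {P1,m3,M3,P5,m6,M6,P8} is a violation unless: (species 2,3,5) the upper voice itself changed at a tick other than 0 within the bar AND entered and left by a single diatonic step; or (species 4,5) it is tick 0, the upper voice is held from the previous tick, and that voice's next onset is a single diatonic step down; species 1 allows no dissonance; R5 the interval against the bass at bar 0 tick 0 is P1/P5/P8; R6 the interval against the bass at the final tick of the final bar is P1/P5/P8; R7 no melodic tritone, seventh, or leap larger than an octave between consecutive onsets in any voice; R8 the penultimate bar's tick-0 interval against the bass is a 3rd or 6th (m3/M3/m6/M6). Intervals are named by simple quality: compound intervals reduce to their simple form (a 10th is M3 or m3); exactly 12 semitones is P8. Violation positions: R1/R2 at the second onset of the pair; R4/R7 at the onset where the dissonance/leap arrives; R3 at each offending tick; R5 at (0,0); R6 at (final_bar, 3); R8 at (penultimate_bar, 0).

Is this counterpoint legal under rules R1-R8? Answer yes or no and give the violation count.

No (13 violations)

bar 0: v0=F3 v1=F4 v2=C5 (P5)
bar 1: v0=E3 v1=C4 v2=D4 (m7)
bar 2: v0=F3 v1=D4 v2=G4 (M2)
bar 3: v0=E3 v1=D5 v2=B4 (P5)
bar 4: v0=D3 v1=F3 v2=A4 (P5)
bar 5: v0=E3 v1=C4 v2=G4 (m3)
bar 6: v0=F3 v1=F4 v2=C5 (P5)
  R4 @ bar1.0: E3/D4 m7 untreated
  R7 @ bar1.0: C5->D4 leap 10st
  R4 @ bar2.0: F3/G4 M2 untreated
  R3 @ bar3.0: D5 above B4
  R4 @ bar3.0: E3/D5 m7 untreated
  R3 @ bar3.1: D5 above B4
  R3 @ bar3.2: D5 above B4
  R3 @ bar3.3: D5 above B4
  R1 @ bar4.0: E3/B4 P5 -> D3/A4 P5 similar
  R7 @ bar4.0: D5->F3 leap 21st
  R1 @ bar6.0: C4/G4 P5 -> F4/C5 P5 similar
  R2 @ bar6.0: E3/C4 m6 -> F3/F4 P8 similar
  R2 @ bar6.0: E3/G4 m3 -> F3/C5 P5 similar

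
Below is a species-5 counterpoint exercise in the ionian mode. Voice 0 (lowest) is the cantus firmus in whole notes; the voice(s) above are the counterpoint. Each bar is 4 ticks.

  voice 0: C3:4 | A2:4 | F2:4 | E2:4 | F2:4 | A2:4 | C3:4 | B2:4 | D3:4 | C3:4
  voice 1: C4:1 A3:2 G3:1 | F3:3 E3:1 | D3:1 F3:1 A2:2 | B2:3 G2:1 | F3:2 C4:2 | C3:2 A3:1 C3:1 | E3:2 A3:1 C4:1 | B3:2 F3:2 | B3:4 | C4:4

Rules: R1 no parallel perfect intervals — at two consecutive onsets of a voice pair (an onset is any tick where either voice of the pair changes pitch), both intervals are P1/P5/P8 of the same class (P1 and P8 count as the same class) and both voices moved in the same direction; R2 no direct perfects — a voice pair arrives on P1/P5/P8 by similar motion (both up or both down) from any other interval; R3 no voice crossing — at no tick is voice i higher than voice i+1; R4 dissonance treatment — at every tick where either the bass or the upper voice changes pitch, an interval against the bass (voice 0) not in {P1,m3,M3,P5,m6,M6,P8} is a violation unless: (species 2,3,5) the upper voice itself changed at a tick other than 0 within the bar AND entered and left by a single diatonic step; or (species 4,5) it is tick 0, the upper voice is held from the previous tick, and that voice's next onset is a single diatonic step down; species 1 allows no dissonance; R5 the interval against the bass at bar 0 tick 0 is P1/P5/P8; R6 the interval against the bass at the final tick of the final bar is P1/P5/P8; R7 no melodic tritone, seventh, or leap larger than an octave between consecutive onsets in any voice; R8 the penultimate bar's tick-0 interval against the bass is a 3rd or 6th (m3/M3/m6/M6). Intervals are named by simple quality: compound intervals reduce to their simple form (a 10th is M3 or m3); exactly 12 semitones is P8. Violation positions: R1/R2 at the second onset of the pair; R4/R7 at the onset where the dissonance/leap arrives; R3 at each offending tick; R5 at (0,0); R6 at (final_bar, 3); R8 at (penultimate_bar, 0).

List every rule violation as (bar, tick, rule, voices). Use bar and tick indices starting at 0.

bar 0: v0=C3 v1=C4 downbeat P8
bar 1: v0=A2 v1=F3 downbeat m6
bar 2: v0=F2 v1=D3 downbeat M6
bar 3: v0=E2 v1=B2 downbeat P5
bar 4: v0=F2 v1=F3 downbeat P8
bar 5: v0=A2 v1=C3 downbeat m3
bar 6: v0=C3 v1=E3 downbeat M3
bar 7: v0=B2 v1=B3 downbeat P8
bar 8: v0=D3 v1=B3 downbeat M6
bar 9: v0=C3 v1=C4 downbeat P8
  -> R2 @ bar 4 tick 0 v(0, 1): E2/G2 m3 -> F2/F3 P8 similar
  -> R7 @ bar 4 tick 0 v(1,): G2->F3 leap 10st
  -> R1 @ bar 7 tick 0 v(0, 1): C3/C4 P8 -> B2/B3 P8 similar
  -> R4 @ bar 7 tick 2 v(0, 1): B2/F3 TT untreated
  -> R7 @ bar 7 tick 2 v(1,): B3->F3 leap 6st
  -> R7 @ bar 8 tick 0 v(1,): F3->B3 leap 6st

(4, 0, R2, (0, 1))
(4, 0, R7, (1,))
(7, 0, R1, (0, 1))
(7, 2, R4, (0, 1))
(7, 2, R7, (1,))
(8, 0, R7, (1,))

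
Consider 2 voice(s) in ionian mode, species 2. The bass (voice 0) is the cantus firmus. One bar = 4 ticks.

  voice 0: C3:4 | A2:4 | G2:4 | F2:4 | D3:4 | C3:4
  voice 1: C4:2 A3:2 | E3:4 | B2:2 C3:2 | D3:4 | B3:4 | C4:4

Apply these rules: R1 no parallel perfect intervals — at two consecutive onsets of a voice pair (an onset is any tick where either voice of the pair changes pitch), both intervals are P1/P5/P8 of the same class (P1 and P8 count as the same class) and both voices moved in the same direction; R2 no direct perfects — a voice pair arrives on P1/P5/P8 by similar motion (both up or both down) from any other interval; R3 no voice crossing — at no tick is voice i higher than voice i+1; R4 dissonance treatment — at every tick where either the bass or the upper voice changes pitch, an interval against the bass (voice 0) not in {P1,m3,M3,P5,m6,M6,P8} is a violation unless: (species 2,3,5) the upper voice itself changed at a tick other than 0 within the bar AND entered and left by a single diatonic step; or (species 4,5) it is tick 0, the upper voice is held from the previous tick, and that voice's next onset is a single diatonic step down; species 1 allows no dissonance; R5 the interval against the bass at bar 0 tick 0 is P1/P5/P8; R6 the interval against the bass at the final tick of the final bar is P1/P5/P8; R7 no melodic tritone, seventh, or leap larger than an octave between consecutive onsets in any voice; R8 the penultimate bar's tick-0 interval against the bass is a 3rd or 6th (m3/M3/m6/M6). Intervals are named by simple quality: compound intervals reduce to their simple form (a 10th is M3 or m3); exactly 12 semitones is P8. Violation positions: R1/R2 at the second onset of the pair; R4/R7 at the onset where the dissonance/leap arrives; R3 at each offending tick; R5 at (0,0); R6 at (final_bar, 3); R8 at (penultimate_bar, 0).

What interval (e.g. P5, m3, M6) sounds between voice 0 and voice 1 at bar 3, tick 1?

voice 0=F2 voice 1=D3 -> M6

M6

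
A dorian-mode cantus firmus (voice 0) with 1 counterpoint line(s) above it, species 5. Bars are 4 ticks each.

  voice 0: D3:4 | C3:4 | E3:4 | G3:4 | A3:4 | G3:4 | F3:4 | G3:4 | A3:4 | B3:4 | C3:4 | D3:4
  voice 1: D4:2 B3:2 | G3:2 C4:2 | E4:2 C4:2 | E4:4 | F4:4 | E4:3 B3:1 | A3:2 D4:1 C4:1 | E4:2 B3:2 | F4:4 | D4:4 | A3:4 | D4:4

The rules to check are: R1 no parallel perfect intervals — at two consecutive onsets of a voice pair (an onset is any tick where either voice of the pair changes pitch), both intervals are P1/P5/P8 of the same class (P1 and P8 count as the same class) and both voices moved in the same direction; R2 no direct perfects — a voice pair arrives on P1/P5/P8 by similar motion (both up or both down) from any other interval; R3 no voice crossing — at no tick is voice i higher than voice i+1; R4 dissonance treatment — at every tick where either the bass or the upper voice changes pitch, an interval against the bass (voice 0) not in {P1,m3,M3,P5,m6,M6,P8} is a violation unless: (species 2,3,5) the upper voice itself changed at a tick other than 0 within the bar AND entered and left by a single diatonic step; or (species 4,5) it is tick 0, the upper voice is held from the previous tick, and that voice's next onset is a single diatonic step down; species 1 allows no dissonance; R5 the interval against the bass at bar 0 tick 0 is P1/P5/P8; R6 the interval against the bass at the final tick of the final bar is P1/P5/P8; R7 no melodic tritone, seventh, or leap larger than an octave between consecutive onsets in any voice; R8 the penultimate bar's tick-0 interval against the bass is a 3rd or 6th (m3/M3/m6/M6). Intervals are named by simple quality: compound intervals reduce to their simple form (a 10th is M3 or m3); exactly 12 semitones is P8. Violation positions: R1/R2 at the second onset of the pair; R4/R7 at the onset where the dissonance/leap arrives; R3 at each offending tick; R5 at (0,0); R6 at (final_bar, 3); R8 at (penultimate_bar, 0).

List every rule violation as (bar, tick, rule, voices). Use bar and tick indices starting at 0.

bar 0: v0=D3 v1=D4 downbeat P8
bar 1: v0=C3 v1=G3 downbeat P5
bar 2: v0=E3 v1=E4 downbeat P8
bar 3: v0=G3 v1=E4 downbeat M6
bar 4: v0=A3 v1=F4 downbeat m6
bar 5: v0=G3 v1=E4 downbeat M6
bar 6: v0=F3 v1=A3 downbeat M3
bar 7: v0=G3 v1=E4 downbeat M6
bar 8: v0=A3 v1=F4 downbeat m6
bar 9: v0=B3 v1=D4 downbeat m3
bar 10: v0=C3 v1=A3 downbeat M6
bar 11: v0=D3 v1=D4 downbeat P8
  -> R2 @ bar 1 tick 0 v(0, 1): D3/B3 M6 -> C3/G3 P5 similar
  -> R1 @ bar 2 tick 0 v(0, 1): C3/C4 P8 -> E3/E4 P8 similar
  -> R7 @ bar 8 tick 0 v(1,): B3->F4 leap 6st
  -> R7 @ bar 10 tick 0 v(0,): B3->C3 leap 11st
  -> R2 @ bar 11 tick 0 v(0, 1): C3/A3 M6 -> D3/D4 P8 similar

(1, 0, R2, (0, 1))
(2, 0, R1, (0, 1))
(8, 0, R7, (1,))
(10, 0, R7, (0,))
(11, 0, R2, (0, 1))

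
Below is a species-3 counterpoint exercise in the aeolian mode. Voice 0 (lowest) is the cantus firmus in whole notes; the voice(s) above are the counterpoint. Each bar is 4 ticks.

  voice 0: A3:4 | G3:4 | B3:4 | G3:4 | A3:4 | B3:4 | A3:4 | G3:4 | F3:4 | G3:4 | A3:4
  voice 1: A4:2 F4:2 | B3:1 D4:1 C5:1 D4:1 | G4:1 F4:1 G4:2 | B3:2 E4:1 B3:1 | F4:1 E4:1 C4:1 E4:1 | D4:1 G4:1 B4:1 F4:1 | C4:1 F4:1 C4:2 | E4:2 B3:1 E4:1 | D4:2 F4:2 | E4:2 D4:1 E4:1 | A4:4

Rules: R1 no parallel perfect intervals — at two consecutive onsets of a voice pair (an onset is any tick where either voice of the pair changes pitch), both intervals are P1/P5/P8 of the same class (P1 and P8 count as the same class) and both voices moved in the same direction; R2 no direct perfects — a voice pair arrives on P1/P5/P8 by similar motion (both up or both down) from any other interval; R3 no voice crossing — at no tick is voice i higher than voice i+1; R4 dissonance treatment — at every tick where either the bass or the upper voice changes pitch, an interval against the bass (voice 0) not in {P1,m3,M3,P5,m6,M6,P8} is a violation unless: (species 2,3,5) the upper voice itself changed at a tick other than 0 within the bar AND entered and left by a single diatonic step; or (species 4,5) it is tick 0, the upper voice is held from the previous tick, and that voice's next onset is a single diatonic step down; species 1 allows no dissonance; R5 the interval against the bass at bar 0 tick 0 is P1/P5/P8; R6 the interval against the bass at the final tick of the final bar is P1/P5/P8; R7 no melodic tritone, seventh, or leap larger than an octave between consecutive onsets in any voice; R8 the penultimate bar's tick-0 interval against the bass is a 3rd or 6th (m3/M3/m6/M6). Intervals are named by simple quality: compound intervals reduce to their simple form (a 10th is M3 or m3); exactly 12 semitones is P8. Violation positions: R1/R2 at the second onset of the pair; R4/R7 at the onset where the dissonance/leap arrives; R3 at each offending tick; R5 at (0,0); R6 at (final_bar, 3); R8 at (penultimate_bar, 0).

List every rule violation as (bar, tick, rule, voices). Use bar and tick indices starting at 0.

(1, 0, R7, (1,))
(1, 2, R4, (0, 1))
(1, 2, R7, (1,))
(1, 3, R7, (1,))
(4, 0, R7, (1,))
(5, 3, R4, (0, 1))
(5, 3, R7, (1,))
(10, 0, R2, (0, 1))

bar 0: v0=A3 v1=A4 downbeat P8
bar 1: v0=G3 v1=B3 downbeat M3
bar 2: v0=B3 v1=G4 downbeat m6
bar 3: v0=G3 v1=B3 downbeat M3
bar 4: v0=A3 v1=F4 downbeat m6
bar 5: v0=B3 v1=D4 downbeat m3
bar 6: v0=A3 v1=C4 downbeat m3
bar 7: v0=G3 v1=E4 downbeat M6
bar 8: v0=F3 v1=D4 downbeat M6
bar 9: v0=G3 v1=E4 downbeat M6
bar 10: v0=A3 v1=A4 downbeat P8
  -> R7 @ bar 1 tick 0 v(1,): F4->B3 leap 6st
  -> R4 @ bar 1 tick 2 v(0, 1): G3/C5 P4 untreated
  -> R7 @ bar 1 tick 2 v(1,): D4->C5 leap 10st
  -> R7 @ bar 1 tick 3 v(1,): C5->D4 leap 10st
  -> R7 @ bar 4 tick 0 v(1,): B3->F4 leap 6st
  -> R4 @ bar 5 tick 3 v(0, 1): B3/F4 TT untreated
  -> R7 @ bar 5 tick 3 v(1,): B4->F4 leap 6st
  -> R2 @ bar 10 tick 0 v(0, 1): G3/E4 M6 -> A3/A4 P8 similar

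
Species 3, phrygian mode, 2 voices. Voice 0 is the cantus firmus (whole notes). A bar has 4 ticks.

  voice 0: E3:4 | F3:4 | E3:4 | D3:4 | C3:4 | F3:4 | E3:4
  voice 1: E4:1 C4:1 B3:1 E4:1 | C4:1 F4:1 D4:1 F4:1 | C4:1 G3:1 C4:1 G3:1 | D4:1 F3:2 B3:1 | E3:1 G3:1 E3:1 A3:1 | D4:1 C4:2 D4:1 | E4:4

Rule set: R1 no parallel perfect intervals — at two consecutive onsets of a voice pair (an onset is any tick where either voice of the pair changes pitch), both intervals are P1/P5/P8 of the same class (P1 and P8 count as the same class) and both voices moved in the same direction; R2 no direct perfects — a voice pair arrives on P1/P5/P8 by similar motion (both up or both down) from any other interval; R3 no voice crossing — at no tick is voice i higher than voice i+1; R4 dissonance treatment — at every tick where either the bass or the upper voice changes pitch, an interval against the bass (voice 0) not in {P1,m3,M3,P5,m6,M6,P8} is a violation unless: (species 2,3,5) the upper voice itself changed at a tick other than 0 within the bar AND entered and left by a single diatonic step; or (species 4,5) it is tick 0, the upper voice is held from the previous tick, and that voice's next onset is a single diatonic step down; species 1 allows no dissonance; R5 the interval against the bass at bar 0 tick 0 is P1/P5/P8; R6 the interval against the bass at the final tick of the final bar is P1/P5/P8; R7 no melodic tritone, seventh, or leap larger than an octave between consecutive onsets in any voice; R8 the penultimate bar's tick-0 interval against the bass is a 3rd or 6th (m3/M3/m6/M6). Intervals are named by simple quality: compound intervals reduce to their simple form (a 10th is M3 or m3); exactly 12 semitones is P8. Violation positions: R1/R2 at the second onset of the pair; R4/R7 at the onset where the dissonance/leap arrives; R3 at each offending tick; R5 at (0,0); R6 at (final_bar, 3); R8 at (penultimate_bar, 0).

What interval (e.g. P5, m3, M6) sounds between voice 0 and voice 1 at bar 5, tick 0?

M6

voice 0=F3 voice 1=D4 -> M6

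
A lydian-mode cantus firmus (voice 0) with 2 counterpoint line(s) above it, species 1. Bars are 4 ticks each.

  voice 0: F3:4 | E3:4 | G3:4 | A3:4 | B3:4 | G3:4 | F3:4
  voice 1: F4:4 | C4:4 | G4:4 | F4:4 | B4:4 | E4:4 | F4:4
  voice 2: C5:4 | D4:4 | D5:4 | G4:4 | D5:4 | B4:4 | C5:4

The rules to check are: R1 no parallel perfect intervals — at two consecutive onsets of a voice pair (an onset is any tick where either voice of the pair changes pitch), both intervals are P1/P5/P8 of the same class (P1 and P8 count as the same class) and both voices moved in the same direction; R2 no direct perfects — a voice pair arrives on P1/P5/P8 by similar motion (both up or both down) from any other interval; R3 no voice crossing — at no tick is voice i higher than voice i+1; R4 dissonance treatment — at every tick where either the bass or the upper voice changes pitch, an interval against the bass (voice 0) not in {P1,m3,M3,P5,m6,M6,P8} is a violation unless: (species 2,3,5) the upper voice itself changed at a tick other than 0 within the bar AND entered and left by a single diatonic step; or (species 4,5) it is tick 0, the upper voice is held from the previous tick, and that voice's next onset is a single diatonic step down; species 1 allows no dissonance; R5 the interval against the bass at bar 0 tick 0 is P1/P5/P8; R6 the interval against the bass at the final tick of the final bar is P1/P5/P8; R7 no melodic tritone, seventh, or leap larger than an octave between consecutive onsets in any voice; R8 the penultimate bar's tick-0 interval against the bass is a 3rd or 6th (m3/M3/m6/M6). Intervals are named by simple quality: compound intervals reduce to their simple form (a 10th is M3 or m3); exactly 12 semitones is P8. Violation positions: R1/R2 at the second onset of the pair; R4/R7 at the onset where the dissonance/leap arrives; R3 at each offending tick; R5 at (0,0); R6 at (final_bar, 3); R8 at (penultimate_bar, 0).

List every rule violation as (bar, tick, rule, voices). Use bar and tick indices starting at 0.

bar 0: v0=F3 v1=F4 v2=C5 downbeat P5
bar 1: v0=E3 v1=C4 v2=D4 downbeat m7
bar 2: v0=G3 v1=G4 v2=D5 downbeat P5
bar 3: v0=A3 v1=F4 v2=G4 downbeat m7
bar 4: v0=B3 v1=B4 v2=D5 downbeat m3
bar 5: v0=G3 v1=E4 v2=B4 downbeat M3
bar 6: v0=F3 v1=F4 v2=C5 downbeat P5
  -> R4 @ bar 1 tick 0 v(0, 2): E3/D4 m7 untreated
  -> R7 @ bar 1 tick 0 v(2,): C5->D4 leap 10st
  -> R2 @ bar 2 tick 0 v(0, 1): E3/C4 m6 -> G3/G4 P8 similar
  -> R2 @ bar 2 tick 0 v(0, 2): E3/D4 m7 -> G3/D5 P5 similar
  -> R2 @ bar 2 tick 0 v(1, 2): C4/D4 M2 -> G4/D5 P5 similar
  -> R4 @ bar 3 tick 0 v(0, 2): A3/G4 m7 untreated
  -> R2 @ bar 4 tick 0 v(0, 1): A3/F4 m6 -> B3/B4 P8 similar
  -> R7 @ bar 4 tick 0 v(1,): F4->B4 leap 6st
  -> R2 @ bar 5 tick 0 v(1, 2): B4/D5 m3 -> E4/B4 P5 similar
  -> R1 @ bar 6 tick 0 v(1, 2): E4/B4 P5 -> F4/C5 P5 similar

(1, 0, R4, (0, 2))
(1, 0, R7, (2,))
(2, 0, R2, (0, 1))
(2, 0, R2, (0, 2))
(2, 0, R2, (1, 2))
(3, 0, R4, (0, 2))
(4, 0, R2, (0, 1))
(4, 0, R7, (1,))
(5, 0, R2, (1, 2))
(6, 0, R1, (1, 2))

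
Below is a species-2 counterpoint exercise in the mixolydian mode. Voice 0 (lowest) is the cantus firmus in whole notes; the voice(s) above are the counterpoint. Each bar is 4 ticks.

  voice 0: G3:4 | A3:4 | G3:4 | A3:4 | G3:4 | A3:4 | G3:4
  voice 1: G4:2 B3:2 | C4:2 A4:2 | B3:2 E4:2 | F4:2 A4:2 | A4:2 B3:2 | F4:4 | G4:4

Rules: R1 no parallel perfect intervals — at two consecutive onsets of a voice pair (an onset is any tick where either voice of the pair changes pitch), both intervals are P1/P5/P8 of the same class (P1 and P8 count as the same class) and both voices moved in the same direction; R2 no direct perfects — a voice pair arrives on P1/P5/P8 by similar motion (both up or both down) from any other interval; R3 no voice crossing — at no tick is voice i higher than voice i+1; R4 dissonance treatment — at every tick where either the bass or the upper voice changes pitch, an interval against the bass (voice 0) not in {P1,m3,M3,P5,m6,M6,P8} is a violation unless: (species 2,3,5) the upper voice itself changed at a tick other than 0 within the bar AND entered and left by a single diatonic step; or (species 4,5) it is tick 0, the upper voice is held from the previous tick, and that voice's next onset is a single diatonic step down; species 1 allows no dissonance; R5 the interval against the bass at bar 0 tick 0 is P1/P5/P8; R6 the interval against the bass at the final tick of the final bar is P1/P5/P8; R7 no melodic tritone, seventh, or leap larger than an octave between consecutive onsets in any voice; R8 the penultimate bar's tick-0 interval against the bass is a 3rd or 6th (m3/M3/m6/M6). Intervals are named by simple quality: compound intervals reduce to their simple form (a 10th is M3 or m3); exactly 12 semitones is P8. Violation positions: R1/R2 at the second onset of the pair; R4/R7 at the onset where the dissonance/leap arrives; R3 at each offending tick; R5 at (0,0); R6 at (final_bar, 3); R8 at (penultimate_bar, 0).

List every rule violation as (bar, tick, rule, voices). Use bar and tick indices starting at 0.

bar 0: v0=G3 v1=G4 downbeat P8
bar 1: v0=A3 v1=C4 downbeat m3
bar 2: v0=G3 v1=B3 downbeat M3
bar 3: v0=A3 v1=F4 downbeat m6
bar 4: v0=G3 v1=A4 downbeat M2
bar 5: v0=A3 v1=F4 downbeat m6
bar 6: v0=G3 v1=G4 downbeat P8
  -> R7 @ bar 2 tick 0 v(1,): A4->B3 leap 10st
  -> R4 @ bar 4 tick 0 v(0, 1): G3/A4 M2 untreated
  -> R7 @ bar 4 tick 2 v(1,): A4->B3 leap 10st
  -> R7 @ bar 5 tick 0 v(1,): B3->F4 leap 6st

(2, 0, R7, (1,))
(4, 0, R4, (0, 1))
(4, 2, R7, (1,))
(5, 0, R7, (1,))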